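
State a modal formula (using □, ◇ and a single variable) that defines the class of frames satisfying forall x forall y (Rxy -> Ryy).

The condition is shift-reflexivity. The T□ schema □(□r → r) defines it.

□(□r → r)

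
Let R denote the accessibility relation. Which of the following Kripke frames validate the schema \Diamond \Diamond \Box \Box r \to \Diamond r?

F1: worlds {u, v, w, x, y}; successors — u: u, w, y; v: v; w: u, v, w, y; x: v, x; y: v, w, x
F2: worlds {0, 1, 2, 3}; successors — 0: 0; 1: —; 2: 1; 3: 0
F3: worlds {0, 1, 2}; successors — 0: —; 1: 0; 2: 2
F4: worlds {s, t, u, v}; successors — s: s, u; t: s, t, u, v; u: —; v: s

F2, F3

Frame correspondent (Sahlqvist): \forall x \forall y (x R^2 y \to \exists w (y R^2 w \wedge xRw)) — i.e. a generalized confluence (Geach) condition.
F1: fails — uR²v but no t with vR²t and uRt.
F2: holds.
F3: holds.
F4: fails — sR²u but no w with uR²w and sRw.
Valid on: F2, F3.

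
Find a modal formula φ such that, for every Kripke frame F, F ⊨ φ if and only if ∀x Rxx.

A defining formula is □s → s (the T axiom).
Suppose □s→s is valid. At any x set V(s)={w : Rxw}. Then □s holds at x, so s holds at x, i.e. Rxx.

□s → s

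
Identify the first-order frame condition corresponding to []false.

This is the Ver axiom.
It corresponds to emptiness of R: forall x forall y ~Rxy.

emptiness of R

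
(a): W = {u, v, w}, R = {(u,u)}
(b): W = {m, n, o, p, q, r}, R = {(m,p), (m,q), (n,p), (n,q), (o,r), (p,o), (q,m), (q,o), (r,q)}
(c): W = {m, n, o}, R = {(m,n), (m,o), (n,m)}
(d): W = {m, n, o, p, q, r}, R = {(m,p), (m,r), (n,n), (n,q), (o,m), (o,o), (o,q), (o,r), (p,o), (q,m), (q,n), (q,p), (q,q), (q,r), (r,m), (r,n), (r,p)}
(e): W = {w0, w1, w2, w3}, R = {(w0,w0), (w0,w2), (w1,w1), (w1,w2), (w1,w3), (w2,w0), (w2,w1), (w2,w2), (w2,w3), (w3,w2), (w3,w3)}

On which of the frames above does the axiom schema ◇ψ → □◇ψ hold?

(a)

Frame correspondent (Sahlqvist): ∀x ∀y ∀z (Rxy ∧ Rxz → Ryz) — i.e. the Euclidean property.
(a): ✓.
(b): fails — Rmq and Rmq but not Rqq.
(c): fails — Rmo and Rmo but not Roo.
(d): fails — Rmr and Rmr but not Rrr.
(e): fails — Rw1w3 and Rw1w1 but not Rw3w1.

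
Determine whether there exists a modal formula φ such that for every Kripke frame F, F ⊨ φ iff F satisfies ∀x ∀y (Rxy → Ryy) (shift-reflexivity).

Definable; □(□q → q) defines it

The condition is shift-reflexivity. A defining modal formula is □(□q → q).
Suppose □(□q→q) is valid. Take Rxy and set V(q)={w : Ryw}. Then at y, □q holds; since □(□q→q) at x, □q→q at y, so q at y, i.e. Ryy.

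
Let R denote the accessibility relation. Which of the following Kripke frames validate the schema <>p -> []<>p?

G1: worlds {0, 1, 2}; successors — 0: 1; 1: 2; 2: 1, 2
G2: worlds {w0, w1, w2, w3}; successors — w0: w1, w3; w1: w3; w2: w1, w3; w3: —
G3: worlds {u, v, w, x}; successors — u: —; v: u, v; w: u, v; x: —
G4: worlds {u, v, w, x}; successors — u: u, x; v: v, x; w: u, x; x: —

This is the axiom for the Euclidean property; its first-order frame correspondent is forall x forall y forall z (Rxy & Rxz -> Ryz).
G1: fails — R01 and R01 but not R11.
G2: fails — Rw0w1 and Rw0w1 but not Rw1w1.
G3: fails — Rvu and Rvu but not Ruu.
G4: fails — Rux and Ruu but not Rxu.

none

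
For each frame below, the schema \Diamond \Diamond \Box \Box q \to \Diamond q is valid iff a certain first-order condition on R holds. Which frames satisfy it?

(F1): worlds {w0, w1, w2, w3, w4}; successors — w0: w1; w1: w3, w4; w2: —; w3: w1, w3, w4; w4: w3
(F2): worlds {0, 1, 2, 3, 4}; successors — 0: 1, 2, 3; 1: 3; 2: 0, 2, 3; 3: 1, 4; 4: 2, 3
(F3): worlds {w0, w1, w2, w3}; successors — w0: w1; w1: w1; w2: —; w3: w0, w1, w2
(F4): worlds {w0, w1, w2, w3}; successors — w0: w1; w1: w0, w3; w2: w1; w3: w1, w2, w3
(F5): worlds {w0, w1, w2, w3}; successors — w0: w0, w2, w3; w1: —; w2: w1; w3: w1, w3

Frame correspondent (Sahlqvist): \forall x \forall y (x R^2 y \to \exists w (y R^2 w \wedge xRw)) — i.e. a generalized confluence (Geach) condition.
(F1): satisfies the condition.
(F2): fails — 1R²1 but no w with 1R²w and 1Rw.
(F3): satisfies the condition.
(F4): fails — w0R²w0 but no w with w0R²w and w0Rw.
(F5): fails — w0R²w1 but no w with w1R²w and w0Rw.

(F1), (F3)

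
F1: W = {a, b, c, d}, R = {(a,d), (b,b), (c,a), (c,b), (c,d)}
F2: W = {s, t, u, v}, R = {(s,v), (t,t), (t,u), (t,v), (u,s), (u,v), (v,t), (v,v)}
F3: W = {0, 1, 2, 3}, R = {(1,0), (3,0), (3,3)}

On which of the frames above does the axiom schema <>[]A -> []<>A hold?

F2

The schema corresponds to convergence: forall x forall y forall z (Rxy & Rxz -> exists w (Ryw & Rzw)).
F1: fails — Rad and Rad but d and d have no common successor.
F2: ✓.
F3: fails — R10 and R10 but 0 and 0 have no common successor.
Valid on: F2.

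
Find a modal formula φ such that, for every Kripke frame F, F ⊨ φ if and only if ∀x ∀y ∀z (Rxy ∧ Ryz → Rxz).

□p → □□p

A defining formula is □p → □□p (the 4 axiom).
Suppose □p→□□p is valid. Take Rxy, Ryz and set V(p)={w : Rxw}. Then □p at x, so □□p at x, so □p at y, so p at z, i.e. Rxz.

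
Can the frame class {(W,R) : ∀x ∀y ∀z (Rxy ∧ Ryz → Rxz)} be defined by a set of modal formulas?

Definable; □p → □□p defines it

The condition is transitivity. A defining modal formula is □p → □□p.
Suppose □p→□□p is valid. Take Rxy, Ryz and set V(p)={w : Rxw}. Then □p at x, so □□p at x, so □p at y, so p at z, i.e. Rxz.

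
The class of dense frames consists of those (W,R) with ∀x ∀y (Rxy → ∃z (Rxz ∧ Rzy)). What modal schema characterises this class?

□□r → □r

A defining formula is □□r → □r (the C4 axiom).
Suppose □□r→□r is valid. Take Rxy and set V(r)={w : xR²w}. Then □□r at x, so □r at x, so r at y, i.e. ∃z(Rxz∧Rzy).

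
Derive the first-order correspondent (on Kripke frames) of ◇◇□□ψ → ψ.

∀x ∀y (xR²y → ∃w (yR²w ∧ x = w))

This is a Sahlqvist (Geach-type) schema ◇^2□^2ψ → □^0◇^0ψ.
First-order correspondent: ∀x ∀y (xR²y → ∃w (yR²w ∧ x = w)).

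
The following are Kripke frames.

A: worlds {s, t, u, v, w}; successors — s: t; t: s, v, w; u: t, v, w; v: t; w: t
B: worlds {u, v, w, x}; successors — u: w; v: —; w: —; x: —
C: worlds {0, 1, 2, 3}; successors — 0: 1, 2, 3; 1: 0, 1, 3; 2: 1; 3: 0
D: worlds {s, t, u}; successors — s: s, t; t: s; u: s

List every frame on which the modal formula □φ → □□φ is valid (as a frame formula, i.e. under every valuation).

Frame correspondent (Sahlqvist): ∀x ∀y ∀z (Rxy ∧ Ryz → Rxz) — i.e. transitivity.
A: fails — Rwt and Rtv but not Rwv.
B: condition met.
C: fails — R10 and R02 but not R12.
D: fails — Rus and Rst but not Rut.
Valid on: B.

B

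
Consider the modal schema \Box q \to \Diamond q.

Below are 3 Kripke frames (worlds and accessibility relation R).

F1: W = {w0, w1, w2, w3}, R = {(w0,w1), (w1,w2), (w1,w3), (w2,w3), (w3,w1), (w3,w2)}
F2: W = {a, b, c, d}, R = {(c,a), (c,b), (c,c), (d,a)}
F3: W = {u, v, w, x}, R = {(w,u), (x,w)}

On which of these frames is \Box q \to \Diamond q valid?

This is the axiom for seriality; its first-order frame correspondent is \forall x \exists y Rxy.
F1: condition met.
F2: fails — world a has no successor.
F3: fails — world u has no successor.
Valid on: F1.

F1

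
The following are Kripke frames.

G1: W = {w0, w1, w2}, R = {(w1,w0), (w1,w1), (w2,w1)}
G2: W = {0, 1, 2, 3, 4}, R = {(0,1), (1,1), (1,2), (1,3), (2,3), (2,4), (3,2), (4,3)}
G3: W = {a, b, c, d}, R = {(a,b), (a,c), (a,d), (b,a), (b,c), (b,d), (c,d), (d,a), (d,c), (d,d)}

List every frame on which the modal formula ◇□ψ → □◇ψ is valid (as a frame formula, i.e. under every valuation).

This is the axiom for convergence; its first-order frame correspondent is ∀x ∀y ∀z (Rxy ∧ Rxz → ∃w (Ryw ∧ Rzw)).
G1: fails — Rw1w1 and Rw1w0 but w1 and w0 have no common successor.
G2: fails — R12 and R13 but 2 and 3 have no common successor.
G3: satisfies the condition.
Valid on: G3.

G3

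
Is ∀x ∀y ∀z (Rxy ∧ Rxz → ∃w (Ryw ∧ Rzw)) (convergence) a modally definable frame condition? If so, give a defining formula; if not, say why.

Yes — defined by ◇□q → □◇q

Yes: it is convergence, defined by the .2 schema ◇□q → □◇q.
Suppose ◇□q→□◇q is valid. Take Rxy, Rxz and set V(q)={w : Ryw}. Then □q at y so ◇□q at x, so □◇q at x, so ◇q at z, giving w with Rzw and Ryw.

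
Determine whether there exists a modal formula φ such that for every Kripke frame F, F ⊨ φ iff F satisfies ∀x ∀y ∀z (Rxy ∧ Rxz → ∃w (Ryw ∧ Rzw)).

Definable; ◇□q → □◇q defines it

The condition is convergence. A defining modal formula is ◇□q → □◇q.
Suppose ◇□q→□◇q is valid. Take Rxy, Rxz and set V(q)={w : Ryw}. Then □q at y so ◇□q at x, so □◇q at x, so ◇q at z, giving w with Rzw and Ryw.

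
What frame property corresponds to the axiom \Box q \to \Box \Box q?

Suppose □q→□□q is valid. Take Rxy, Ryz and set V(q)={w : Rxw}. Then □q at x, so □□q at x, so □q at y, so q at z, i.e. Rxz.

Transitivity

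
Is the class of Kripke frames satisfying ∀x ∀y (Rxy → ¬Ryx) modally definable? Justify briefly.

If a class were modally definable it would be closed under surjective bounded morphisms (Goldblatt–Thomason).
The 5-cycle (worlds w0,w1,w2,w3,w4 with w0→w1→w2→w3→w4→w0) is asymmetric. Mapping every world to a single reflexive point • is a surjective bounded morphism, and the reflexive point is not asymmetric (R•• but asymmetry requires ¬R••).
So no modal formula (or set of formulas) defines exactly the asymmetric frames.

Not modally definable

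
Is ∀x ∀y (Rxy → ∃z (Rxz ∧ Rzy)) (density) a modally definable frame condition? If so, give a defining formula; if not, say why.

Yes, by □□q → □q

Yes: it is density, defined by the C4 schema □□q → □q.
Suppose □□q→□q is valid. Take Rxy and set V(q)={w : xR²w}. Then □□q at x, so □q at x, so q at y, i.e. ∃z(Rxz∧Rzy).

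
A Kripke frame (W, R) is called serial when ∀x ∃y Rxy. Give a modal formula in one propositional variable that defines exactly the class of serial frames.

□q → ◇q

A defining formula is □q → ◇q (the D axiom).
Suppose □q→◇q is valid. At any x set V(q)=W. Then □q at x, so ◇q at x, so x has a successor.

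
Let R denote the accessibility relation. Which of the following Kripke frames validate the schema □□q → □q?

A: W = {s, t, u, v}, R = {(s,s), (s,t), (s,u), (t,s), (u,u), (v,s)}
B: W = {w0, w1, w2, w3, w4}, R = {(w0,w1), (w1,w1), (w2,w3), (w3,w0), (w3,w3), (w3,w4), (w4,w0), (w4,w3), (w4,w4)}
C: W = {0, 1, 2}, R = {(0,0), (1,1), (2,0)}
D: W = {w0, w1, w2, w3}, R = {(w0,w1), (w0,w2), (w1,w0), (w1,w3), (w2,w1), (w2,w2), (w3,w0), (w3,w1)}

Frame correspondent (Sahlqvist): ∀x ∀y (Rxy → ∃z (Rxz ∧ Rzy)) — i.e. density.
A: ✓.
B: ✓.
C: ✓.
D: fails — Rw1w3 but no z with Rw1z and Rzw3.
Valid on: A, B, C.

A, B, C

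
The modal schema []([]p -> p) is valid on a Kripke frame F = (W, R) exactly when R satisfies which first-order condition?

Suppose □(□p→p) is valid. Take Rxy and set V(p)={w : Ryw}. Then at y, □p holds; since □(□p→p) at x, □p→p at y, so p at y, i.e. Ryy.

shift-reflexivity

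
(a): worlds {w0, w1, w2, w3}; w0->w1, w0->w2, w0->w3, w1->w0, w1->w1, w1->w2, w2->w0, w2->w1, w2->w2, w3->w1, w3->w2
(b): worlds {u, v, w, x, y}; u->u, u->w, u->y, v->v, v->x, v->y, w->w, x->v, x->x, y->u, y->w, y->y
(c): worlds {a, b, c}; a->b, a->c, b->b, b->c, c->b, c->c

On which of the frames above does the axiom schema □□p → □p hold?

Frame correspondent (Sahlqvist): ∀x ∀y (Rxy → ∃z (Rxz ∧ Rzy)) — i.e. density.
(a): fails — Rw0w3 but no z with Rw0z and Rzw3.
(b): holds.
(c): holds.
Valid on: (b), (c).

(b), (c)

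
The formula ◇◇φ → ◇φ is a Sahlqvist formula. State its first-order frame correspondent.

Replacing φ by ¬φ and contraposing gives the equivalent schema □φ → □□φ.
Suppose □φ→□□φ is valid. Take Rxy, Ryz and set V(φ)={w : Rxw}. Then □φ at x, so □□φ at x, so □φ at y, so φ at z, i.e. Rxz.

Transitivity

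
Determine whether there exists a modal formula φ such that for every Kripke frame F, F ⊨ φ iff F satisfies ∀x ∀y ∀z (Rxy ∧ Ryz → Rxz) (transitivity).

Yes — defined by □q → □□q

Yes: it is transitivity, defined by the 4 schema □q → □□q.
Suppose □q→□□q is valid. Take Rxy, Ryz and set V(q)={w : Rxw}. Then □q at x, so □□q at x, so □q at y, so q at z, i.e. Rxz.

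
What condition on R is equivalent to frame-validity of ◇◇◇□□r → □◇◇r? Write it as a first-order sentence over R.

This is a Sahlqvist (Geach-type) schema ◇^3□^2r → □^1◇^2r.
Minimal-valuation argument: fix x; take any y with xR^3y and any z with xR^1z. Set V(r) to the set of worlds R-reachable from y in exactly 2 steps. Then □^2r holds at y, so the antecedent holds at x; validity forces ◇^2r at z, giving a w with zR^2w and yR^2w.
First-order correspondent: ∀x ∀y ∀z ((xR³y ∧ xRz) → ∃w (yR²w ∧ zR²w)).

∀x ∀y ∀z ((xR³y ∧ xRz) → ∃w (yR²w ∧ zR²w))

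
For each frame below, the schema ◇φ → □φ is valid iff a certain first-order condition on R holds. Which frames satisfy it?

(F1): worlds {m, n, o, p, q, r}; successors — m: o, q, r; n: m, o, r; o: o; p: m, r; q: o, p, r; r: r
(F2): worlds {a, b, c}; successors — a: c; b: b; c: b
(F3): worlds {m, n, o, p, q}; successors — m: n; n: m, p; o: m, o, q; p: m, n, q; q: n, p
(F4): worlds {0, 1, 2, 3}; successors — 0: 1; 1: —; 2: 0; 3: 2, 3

(F2)

The schema corresponds to partial functionality: ∀x ∀y ∀z (Rxy ∧ Rxz → y = z).
(F1): fails — m sees both o and q.
(F2): condition met.
(F3): fails — n sees both m and p.
(F4): fails — 3 sees both 2 and 3.
Valid on: (F2).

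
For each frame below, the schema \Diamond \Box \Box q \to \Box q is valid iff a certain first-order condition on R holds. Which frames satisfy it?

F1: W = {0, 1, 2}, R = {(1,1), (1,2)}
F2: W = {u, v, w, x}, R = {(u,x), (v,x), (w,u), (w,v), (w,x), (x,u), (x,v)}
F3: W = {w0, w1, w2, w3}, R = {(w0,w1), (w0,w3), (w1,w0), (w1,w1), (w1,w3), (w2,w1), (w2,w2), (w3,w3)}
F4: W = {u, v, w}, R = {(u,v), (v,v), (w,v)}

F4

The schema corresponds to a generalized confluence (Geach) condition: \forall x \forall y \forall z ((xRy \wedge xRz) \to \exists w (y R^2 w \wedge z = w)).
F1: fails — 1R2, 1R1 but no w with 2R²w and 1=w.
F2: fails — wRu, wRx but no t with uR²t and x=t.
F3: fails — w0Rw3, w0Rw1 but no w with w3R²w and w1=w.
F4: satisfies the condition.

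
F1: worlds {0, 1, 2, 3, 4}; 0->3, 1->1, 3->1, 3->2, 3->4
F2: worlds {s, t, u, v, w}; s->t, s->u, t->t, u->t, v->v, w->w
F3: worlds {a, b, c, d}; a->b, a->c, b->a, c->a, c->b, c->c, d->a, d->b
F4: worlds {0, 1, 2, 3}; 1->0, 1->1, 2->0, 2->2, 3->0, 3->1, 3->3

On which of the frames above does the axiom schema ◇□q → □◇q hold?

This is the axiom for convergence; its first-order frame correspondent is ∀x ∀y ∀z (Rxy ∧ Rxz → ∃w (Ryw ∧ Rzw)).
F1: fails — R34 and R34 but 4 and 4 have no common successor.
F2: satisfies the condition.
F3: fails — Rcb and Rca but b and a have no common successor.
F4: fails — R10 and R10 but 0 and 0 have no common successor.

F2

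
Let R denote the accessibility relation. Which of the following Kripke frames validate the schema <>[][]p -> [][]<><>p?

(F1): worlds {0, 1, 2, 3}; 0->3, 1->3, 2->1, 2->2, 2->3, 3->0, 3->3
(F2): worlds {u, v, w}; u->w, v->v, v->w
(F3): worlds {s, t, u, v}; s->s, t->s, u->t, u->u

Frame correspondent (Sahlqvist): forall x forall y forall z ((xRy & x R^2 z) -> exists w (y R^2 w & z R^2 w)) — i.e. a generalized confluence (Geach) condition.
(F1): ✓.
(F2): fails — vRv, vR²w but no t with vR²t and wR²t.
(F3): ✓.
Valid on: (F1), (F3).

(F1), (F3)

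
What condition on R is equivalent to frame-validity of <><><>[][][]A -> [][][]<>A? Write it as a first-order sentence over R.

forall x forall y forall z ((x R^3 y & x R^3 z) -> exists w (y R^3 w & zRw))

This is a Sahlqvist (Geach-type) schema ◇^3□^3A → □^3◇^1A.
First-order correspondent: forall x forall y forall z ((x R^3 y & x R^3 z) -> exists w (y R^3 w & zRw)).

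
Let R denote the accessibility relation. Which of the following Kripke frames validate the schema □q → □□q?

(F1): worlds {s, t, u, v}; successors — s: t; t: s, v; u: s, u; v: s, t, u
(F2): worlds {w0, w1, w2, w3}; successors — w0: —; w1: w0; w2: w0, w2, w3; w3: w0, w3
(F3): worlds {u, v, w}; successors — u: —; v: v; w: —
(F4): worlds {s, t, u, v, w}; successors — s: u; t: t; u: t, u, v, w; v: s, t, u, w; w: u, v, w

The schema corresponds to transitivity: ∀x ∀y ∀z (Rxy ∧ Ryz → Rxz).
(F1): fails — Rtv and Rvt but not Rtt.
(F2): ✓.
(F3): ✓.
(F4): fails — Ruv and Rvs but not Rus.

(F2), (F3)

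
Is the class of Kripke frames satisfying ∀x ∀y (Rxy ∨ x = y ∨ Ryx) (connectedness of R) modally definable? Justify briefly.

Modal frame validity is preserved under disjoint unions.
Take 4 disjoint single-world reflexive frames: each is trivially connected, but their disjoint union has 4 worlds with no edge between distinct components, so it is not connected.
Hence connectedness of R is not modally definable.

Not definable by any modal formula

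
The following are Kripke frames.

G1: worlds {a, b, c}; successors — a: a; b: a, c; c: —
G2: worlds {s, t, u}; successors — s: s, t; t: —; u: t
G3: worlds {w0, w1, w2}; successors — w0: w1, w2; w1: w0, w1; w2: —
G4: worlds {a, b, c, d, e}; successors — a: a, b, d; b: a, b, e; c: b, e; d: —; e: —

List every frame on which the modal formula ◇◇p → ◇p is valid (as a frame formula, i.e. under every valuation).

G1, G2

The schema corresponds to transitivity: ∀x ∀y ∀z (Rxy ∧ Ryz → Rxz).
G1: condition met.
G2: condition met.
G3: fails — Rw0w1 and Rw1w0 but not Rw0w0.
G4: fails — Rab and Rbe but not Rae.
Valid on: G1, G2.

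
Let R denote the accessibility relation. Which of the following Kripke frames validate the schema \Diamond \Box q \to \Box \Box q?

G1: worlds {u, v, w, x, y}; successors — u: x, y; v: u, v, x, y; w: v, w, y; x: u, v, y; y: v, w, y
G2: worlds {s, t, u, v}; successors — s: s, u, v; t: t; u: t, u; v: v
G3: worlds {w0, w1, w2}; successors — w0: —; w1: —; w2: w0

G3

The schema corresponds to a generalized confluence (Geach) condition: \forall x \forall y \forall z ((xRy \wedge x R^2 z) \to \exists w (yRw \wedge z = w)).
G1: fails — uRx, uR²w but no t with xRt and w=t.
G2: fails — sRs, sR²t but no w with sRw and t=w.
G3: holds.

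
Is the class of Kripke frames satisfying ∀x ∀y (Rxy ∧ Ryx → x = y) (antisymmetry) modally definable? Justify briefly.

Modal frame validity is preserved under surjective bounded morphisms.
The 4-cycle (worlds s,t,u,v with s→t→u→v→s) is antisymmetric. Sending even-indexed worlds to • and odd-indexed worlds to ∘ is a surjective bounded morphism onto the two-world frame with •↔∘, which is not antisymmetric.
So no modal formula (or set of formulas) defines exactly the antisymmetric frames.

No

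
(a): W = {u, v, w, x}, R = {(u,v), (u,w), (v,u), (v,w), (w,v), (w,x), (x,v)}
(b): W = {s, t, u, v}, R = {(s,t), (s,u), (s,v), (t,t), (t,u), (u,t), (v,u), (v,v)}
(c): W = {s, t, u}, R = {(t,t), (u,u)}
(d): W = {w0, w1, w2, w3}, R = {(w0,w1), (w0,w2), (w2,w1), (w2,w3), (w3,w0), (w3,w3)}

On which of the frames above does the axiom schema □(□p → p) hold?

This is the axiom for shift-reflexivity; its first-order frame correspondent is ∀x ∀y (Rxy → Ryy).
(a): fails — Ruv but not Rvv.
(b): fails — Rvu but not Ruu.
(c): satisfies the condition.
(d): fails — Rw3w0 but not Rw0w0.

(c)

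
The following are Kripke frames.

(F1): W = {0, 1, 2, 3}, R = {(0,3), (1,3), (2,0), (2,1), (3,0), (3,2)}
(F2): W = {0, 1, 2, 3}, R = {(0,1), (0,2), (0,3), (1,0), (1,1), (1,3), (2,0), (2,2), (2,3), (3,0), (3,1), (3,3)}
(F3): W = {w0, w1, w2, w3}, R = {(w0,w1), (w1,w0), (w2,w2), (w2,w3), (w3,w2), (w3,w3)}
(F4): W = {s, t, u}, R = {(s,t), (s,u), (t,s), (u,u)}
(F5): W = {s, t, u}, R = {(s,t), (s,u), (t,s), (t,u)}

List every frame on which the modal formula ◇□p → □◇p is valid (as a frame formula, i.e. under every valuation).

(F2), (F3)

The schema corresponds to convergence: ∀x ∀y ∀z (Rxy ∧ Rxz → ∃w (Ryw ∧ Rzw)).
(F1): fails — R32 and R30 but 2 and 0 have no common successor.
(F2): satisfies the condition.
(F3): satisfies the condition.
(F4): fails — Rsu and Rst but u and t have no common successor.
(F5): fails — Rsu and Rsu but u and u have no common successor.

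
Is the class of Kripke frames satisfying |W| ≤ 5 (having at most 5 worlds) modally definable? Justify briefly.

Not definable by any modal formula

If a class were modally definable it would be closed under disjoint unions (Goldblatt–Thomason).
Any modal formula valid on each of 6 disjoint one-world frames is valid on their disjoint union (validity is preserved under disjoint unions). Each one-world frame has |W|=1≤5, but the union has |W|=6.
So the class is not modally definable.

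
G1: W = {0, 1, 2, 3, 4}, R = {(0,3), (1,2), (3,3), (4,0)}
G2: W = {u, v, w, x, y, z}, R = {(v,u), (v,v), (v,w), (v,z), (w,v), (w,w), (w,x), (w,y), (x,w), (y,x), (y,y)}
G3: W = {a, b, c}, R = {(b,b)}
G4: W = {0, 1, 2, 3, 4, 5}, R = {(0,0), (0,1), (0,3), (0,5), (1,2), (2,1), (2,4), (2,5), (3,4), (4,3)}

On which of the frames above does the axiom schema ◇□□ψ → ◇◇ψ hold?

This is the axiom for a generalized confluence (Geach) condition; its first-order frame correspondent is ∀x ∀y (xRy → ∃w (yR²w ∧ xR²w)).
G1: fails — 1R2 but no w with 2R²w and 1R²w.
G2: fails — vRu but no t with uR²t and vR²t.
G3: holds.
G4: fails — 0R5 but no w with 5R²w and 0R²w.

G3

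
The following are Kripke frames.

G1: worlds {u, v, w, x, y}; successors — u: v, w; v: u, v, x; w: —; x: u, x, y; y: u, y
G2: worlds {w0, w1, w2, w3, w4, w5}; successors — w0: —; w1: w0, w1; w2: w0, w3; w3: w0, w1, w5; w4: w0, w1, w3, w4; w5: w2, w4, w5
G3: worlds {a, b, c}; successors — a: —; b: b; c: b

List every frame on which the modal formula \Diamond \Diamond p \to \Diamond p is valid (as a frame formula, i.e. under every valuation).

This is the axiom for transitivity; its first-order frame correspondent is \forall x \forall y \forall z (Rxy \wedge Ryz \to Rxz).
G1: fails — Ruv and Rvu but not Ruu.
G2: fails — Rw3w5 and Rw5w2 but not Rw3w2.
G3: satisfies the condition.

G3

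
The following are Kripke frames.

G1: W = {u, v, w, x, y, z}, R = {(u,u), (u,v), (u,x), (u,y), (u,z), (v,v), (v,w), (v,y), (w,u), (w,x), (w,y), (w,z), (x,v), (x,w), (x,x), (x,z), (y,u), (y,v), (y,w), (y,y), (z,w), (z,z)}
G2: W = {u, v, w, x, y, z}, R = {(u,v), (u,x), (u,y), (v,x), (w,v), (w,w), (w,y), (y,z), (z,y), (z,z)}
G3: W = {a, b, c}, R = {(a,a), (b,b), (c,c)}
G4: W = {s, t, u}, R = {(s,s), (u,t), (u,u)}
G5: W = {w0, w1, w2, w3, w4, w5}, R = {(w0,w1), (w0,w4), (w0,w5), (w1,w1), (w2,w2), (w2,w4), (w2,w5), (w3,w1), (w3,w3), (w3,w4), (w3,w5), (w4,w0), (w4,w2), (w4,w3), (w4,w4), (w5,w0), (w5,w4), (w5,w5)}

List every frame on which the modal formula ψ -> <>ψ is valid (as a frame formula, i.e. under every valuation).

The schema corresponds to reflexivity: forall x Rxx.
G1: fails — world w does not see itself.
G2: fails — world u does not see itself.
G3: ✓.
G4: fails — world t does not see itself.
G5: fails — world w0 does not see itself.
Valid on: G3.

G3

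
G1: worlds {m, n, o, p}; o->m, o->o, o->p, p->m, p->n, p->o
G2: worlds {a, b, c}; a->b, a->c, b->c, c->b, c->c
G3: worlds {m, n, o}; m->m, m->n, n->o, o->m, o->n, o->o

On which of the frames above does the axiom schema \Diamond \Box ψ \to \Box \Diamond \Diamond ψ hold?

G2, G3

This is the axiom for a generalized confluence (Geach) condition; its first-order frame correspondent is \forall x \forall y \forall z ((xRy \wedge xRz) \to \exists w (yRw \wedge z R^2 w)).
G1: fails — oRm, oRm but no w with mRw and mR²w.
G2: holds.
G3: holds.
Valid on: G2, G3.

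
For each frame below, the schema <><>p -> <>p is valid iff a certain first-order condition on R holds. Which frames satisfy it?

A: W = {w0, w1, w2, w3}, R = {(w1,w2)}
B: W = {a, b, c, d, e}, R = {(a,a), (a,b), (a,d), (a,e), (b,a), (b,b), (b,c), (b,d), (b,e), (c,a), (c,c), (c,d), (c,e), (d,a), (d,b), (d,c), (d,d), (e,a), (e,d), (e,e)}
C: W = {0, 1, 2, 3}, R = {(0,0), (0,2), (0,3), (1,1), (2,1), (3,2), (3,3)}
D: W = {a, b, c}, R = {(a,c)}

Frame correspondent (Sahlqvist): forall x forall y forall z (Rxy & Ryz -> Rxz) — i.e. transitivity.
A: satisfies the condition.
B: fails — Rcd and Rdb but not Rcb.
C: fails — R32 and R21 but not R31.
D: satisfies the condition.
Valid on: A, D.

A, D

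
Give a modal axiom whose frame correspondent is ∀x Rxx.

□q → q

A defining formula is □q → q (the T axiom).
Suppose □q→q is valid. At any x set V(q)={w : Rxw}. Then □q holds at x, so q holds at x, i.e. Rxx.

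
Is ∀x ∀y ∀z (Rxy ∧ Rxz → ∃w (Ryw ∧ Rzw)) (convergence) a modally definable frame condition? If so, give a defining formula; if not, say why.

The condition is convergence. A defining modal formula is ◇□q → □◇q.
Suppose ◇□q→□◇q is valid. Take Rxy, Rxz and set V(q)={w : Ryw}. Then □q at y so ◇□q at x, so □◇q at x, so ◇q at z, giving w with Rzw and Ryw.

Definable; ◇□q → □◇q defines it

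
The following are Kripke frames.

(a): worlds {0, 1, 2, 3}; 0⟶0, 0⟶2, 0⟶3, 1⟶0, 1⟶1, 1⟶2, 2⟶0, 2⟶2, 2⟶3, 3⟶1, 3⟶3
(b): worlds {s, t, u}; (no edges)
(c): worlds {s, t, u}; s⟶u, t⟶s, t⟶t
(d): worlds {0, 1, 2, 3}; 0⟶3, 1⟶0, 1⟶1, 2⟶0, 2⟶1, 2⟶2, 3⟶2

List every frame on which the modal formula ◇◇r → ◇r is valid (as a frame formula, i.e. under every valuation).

Frame correspondent (Sahlqvist): ∀x ∀y ∀z (Rxy ∧ Ryz → Rxz) — i.e. transitivity.
(a): fails — R10 and R03 but not R13.
(b): condition met.
(c): fails — Rts and Rsu but not Rtu.
(d): fails — R10 and R03 but not R13.
Valid on: (b).

(b)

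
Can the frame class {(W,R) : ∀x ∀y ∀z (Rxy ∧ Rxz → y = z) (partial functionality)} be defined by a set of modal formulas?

This is a Sahlqvist condition; the CD axiom ◇r → □r defines it.

Yes, by ◇r → □r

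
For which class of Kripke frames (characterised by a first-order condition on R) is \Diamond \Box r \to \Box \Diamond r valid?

Suppose ◇□r→□◇r is valid. Take Rxy, Rxz and set V(r)={w : Ryw}. Then □r at y so ◇□r at x, so □◇r at x, so ◇r at z, giving w with Rzw and Ryw.
Conversely, any frame satisfying \forall x \forall y \forall z (Rxy \wedge Rxz \to \exists w (Ryw \wedge Rzw)) validates the schema.
So the correspondent is convergence.

Convergence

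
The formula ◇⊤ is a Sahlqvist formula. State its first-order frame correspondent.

Seriality

◇⊤ holds at w iff w has a successor, so frame-validity of ◇⊤ is exactly seriality. Equivalently via □φ → ◇φ:
Suppose □φ→◇φ is valid. At any x set V(φ)=W. Then □φ at x, so ◇φ at x, so x has a successor.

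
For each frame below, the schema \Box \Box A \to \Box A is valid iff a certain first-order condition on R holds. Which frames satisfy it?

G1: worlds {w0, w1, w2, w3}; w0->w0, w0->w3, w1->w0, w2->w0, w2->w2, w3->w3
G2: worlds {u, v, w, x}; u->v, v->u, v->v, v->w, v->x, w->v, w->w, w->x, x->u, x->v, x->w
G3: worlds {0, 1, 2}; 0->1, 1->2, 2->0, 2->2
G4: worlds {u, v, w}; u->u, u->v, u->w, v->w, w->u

G1, G2

Frame correspondent (Sahlqvist): \forall x \forall y (Rxy \to \exists z (Rxz \wedge Rzy)) — i.e. density.
G1: ✓.
G2: ✓.
G3: fails — R01 but no z with R0z and Rz1.
G4: fails — Rvw but no z with Rvz and Rzw.
Valid on: G1, G2.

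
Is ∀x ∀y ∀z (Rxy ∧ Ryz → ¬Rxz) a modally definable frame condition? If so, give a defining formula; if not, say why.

Modal frame validity is preserved under surjective bounded morphisms.
The 5-cycle (worlds w0,w1,w2,w3,w4 with w0→w1→w2→w3→w4→w0) is intransitive. Mapping every world to a single reflexive point • is a surjective bounded morphism; the reflexive point is not intransitive (R••∧R•• but R••).
So no modal formula (or set of formulas) defines exactly the intransitive frames.

Not modally definable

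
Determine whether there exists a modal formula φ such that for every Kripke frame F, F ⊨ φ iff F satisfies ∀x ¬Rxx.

If a class were modally definable it would be closed under surjective bounded morphisms (Goldblatt–Thomason).
The 4-cycle (worlds w0,w1,w2,w3 with w0→w1→w2→w3→w0) is irreflexive, and the map sending every world to a single reflexive point • is a surjective bounded morphism (forth: every edge maps to (•,•); back: every world has a successor). So any modal formula valid on the 4-cycle is also valid on the reflexive point, which is not irreflexive.
So no modal formula (or set of formulas) defines exactly the irreflexive frames.

No — not modally definable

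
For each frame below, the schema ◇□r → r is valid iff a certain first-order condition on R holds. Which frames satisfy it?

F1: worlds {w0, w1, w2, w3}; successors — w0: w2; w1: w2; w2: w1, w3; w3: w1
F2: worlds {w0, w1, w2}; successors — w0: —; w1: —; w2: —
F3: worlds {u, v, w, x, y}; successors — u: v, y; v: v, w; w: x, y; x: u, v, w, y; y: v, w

This is the axiom for symmetry; its first-order frame correspondent is ∀x ∀y (Rxy → Ryx).
F1: fails — Rw3w1 but not Rw1w3.
F2: holds.
F3: fails — Ruv but not Rvu.
Valid on: F2.

F2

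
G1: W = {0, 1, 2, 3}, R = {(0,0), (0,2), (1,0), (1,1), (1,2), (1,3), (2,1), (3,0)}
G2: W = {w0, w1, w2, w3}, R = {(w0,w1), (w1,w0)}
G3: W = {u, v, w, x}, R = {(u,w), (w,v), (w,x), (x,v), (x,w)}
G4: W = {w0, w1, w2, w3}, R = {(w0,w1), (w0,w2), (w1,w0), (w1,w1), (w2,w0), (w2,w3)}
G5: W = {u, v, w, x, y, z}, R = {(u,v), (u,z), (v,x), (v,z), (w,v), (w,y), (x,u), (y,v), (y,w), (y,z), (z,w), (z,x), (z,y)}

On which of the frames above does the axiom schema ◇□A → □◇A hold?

G2

The schema corresponds to convergence: ∀x ∀y ∀z (Rxy ∧ Rxz → ∃w (Ryw ∧ Rzw)).
G1: fails — R00 and R02 but 0 and 2 have no common successor.
G2: condition met.
G3: fails — Rwx and Rwv but x and v have no common successor.
G4: fails — Rw2w0 and Rw2w3 but w0 and w3 have no common successor.
G5: fails — Rvz and Rvx but z and x have no common successor.
Valid on: G2.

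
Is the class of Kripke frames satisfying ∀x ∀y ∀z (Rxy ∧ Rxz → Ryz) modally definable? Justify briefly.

This is a Sahlqvist condition; the 5 axiom ◇r → □◇r defines it.
Suppose ◇r→□◇r is valid. Take Rxy, Rxz and set V(r)={y}. Then ◇r at x, so □◇r at x, so ◇r at z, so some w with Rzw has r; w=y, i.e. Rzy. By symmetry of the argument, Ryz.

Definable; ◇r → □◇r defines it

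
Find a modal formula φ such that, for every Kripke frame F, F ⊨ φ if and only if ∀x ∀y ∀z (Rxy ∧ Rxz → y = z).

This is partial functionality; the standard corresponding axiom is CD: ◇q → □q.
Suppose ◇q→□q is valid. Take Rxy, Rxz and set V(q)={y}. Then ◇q at x, so □q at x, so q at z, i.e. z=y.

◇q → □q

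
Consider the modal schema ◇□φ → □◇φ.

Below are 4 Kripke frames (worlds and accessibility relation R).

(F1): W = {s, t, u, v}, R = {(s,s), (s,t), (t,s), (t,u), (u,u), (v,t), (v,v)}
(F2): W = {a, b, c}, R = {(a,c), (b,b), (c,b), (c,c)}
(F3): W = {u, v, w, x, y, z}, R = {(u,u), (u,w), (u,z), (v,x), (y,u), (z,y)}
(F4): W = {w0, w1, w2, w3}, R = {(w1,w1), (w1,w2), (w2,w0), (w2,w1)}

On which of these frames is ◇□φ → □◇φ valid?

(F2)

Frame correspondent (Sahlqvist): ∀x ∀y ∀z (Rxy ∧ Rxz → ∃w (Ryw ∧ Rzw)) — i.e. convergence.
(F1): fails — Rts and Rtu but s and u have no common successor.
(F2): satisfies the condition.
(F3): fails — Ruz and Ruw but z and w have no common successor.
(F4): fails — Rw2w0 and Rw2w0 but w0 and w0 have no common successor.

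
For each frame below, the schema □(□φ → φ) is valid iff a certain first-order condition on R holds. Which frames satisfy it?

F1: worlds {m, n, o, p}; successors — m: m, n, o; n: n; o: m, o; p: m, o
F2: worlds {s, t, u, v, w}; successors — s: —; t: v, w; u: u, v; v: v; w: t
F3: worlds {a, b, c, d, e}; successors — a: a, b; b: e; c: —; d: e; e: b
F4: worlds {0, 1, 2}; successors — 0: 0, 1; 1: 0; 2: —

F1

This is the axiom for shift-reflexivity; its first-order frame correspondent is ∀x ∀y (Rxy → Ryy).
F1: ✓.
F2: fails — Rwt but not Rtt.
F3: fails — Reb but not Rbb.
F4: fails — R01 but not R11.
Valid on: F1.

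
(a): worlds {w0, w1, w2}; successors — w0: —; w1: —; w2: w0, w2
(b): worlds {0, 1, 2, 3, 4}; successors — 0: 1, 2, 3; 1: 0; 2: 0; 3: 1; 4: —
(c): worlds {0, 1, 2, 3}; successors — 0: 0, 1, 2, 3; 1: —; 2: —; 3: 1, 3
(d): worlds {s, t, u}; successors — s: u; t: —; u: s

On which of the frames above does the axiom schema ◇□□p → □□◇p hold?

The schema corresponds to a generalized confluence (Geach) condition: ∀x ∀y ∀z ((xRy ∧ xR²z) → ∃w (yR²w ∧ zRw)).
(a): fails — w2Rw0, w2R²w0 but no w with w0R²w and w0Rw.
(b): fails — 0R1, 0R²1 but no w with 1R²w and 1Rw.
(c): fails — 0R0, 0R²1 but no w with 0R²w and 1Rw.
(d): condition met.

(d)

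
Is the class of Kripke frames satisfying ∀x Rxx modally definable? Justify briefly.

The condition is reflexivity. A defining modal formula is □r → r.

Definable; □r → r defines it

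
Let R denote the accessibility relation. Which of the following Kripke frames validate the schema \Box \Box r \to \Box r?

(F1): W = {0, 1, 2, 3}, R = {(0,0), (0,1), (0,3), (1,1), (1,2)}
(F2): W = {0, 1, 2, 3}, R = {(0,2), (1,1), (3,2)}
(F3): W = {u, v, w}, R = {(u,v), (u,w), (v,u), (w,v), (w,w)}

(F1)

This is the axiom for density; its first-order frame correspondent is \forall x \forall y (Rxy \to \exists z (Rxz \wedge Rzy)).
(F1): condition met.
(F2): fails — R32 but no z with R3z and Rz2.
(F3): fails — Rvu but no z with Rvz and Rzu.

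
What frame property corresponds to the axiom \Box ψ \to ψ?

reflexivity: \forall x Rxx

Suppose □ψ→ψ is valid. At any x set V(ψ)={w : Rxw}. Then □ψ holds at x, so ψ holds at x, i.e. Rxx.
Conversely, any frame satisfying \forall x Rxx validates the schema.
So the correspondent is reflexivity.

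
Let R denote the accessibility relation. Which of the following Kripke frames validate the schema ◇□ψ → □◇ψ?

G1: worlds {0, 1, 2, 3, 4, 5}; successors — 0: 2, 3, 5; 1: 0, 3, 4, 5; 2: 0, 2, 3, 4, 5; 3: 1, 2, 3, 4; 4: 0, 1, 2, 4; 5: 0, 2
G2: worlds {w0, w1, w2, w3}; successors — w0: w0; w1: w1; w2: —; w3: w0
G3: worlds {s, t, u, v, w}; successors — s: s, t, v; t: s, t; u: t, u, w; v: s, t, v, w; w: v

G1, G2

Frame correspondent (Sahlqvist): ∀x ∀y ∀z (Rxy ∧ Rxz → ∃w (Ryw ∧ Rzw)) — i.e. convergence.
G1: satisfies the condition.
G2: satisfies the condition.
G3: fails — Ruw and Rut but w and t have no common successor.
Valid on: G1, G2.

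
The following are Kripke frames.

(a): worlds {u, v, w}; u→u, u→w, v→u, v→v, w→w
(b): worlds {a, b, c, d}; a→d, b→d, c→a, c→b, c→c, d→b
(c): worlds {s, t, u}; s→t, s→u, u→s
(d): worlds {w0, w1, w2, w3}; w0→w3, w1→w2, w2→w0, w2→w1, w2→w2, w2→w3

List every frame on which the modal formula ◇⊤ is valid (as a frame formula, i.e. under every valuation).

(a), (b)

This is the axiom for seriality; its first-order frame correspondent is ∀x ∃y Rxy.
(a): satisfies the condition.
(b): satisfies the condition.
(c): fails — world t has no successor.
(d): fails — world w3 has no successor.
Valid on: (a), (b).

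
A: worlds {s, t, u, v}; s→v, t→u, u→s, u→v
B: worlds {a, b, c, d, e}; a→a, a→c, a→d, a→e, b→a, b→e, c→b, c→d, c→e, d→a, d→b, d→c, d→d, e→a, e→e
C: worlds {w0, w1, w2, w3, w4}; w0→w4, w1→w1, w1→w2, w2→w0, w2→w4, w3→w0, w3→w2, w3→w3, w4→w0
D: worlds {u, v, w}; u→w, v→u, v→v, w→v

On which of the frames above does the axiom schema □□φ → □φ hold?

This is the axiom for density; its first-order frame correspondent is ∀x ∀y (Rxy → ∃z (Rxz ∧ Rzy)).
A: fails — Rus but no z with Ruz and Rzs.
B: holds.
C: fails — Rw0w4 but no z with Rw0z and Rzw4.
D: fails — Ruw but no z with Ruz and Rzw.
Valid on: B.

B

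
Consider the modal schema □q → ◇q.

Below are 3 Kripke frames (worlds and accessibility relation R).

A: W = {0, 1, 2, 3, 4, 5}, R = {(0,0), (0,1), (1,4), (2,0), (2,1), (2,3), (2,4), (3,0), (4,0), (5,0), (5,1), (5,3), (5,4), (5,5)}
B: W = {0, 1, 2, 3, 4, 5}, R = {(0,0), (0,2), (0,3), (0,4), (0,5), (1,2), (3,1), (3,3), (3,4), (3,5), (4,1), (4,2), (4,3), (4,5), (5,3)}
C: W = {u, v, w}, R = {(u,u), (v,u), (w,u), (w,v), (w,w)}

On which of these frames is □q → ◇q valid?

A, C

The schema corresponds to seriality: ∀x ∃y Rxy.
A: condition met.
B: fails — world 2 has no successor.
C: condition met.
Valid on: A, C.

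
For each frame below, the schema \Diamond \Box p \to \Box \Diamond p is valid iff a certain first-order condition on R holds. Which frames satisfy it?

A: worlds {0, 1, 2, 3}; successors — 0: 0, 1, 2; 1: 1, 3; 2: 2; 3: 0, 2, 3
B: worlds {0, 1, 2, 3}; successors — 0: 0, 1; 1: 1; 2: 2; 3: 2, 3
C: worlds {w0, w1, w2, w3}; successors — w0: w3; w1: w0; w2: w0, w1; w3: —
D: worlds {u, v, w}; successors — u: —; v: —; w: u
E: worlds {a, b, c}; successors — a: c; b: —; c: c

B, E

The schema corresponds to convergence: \forall x \forall y \forall z (Rxy \wedge Rxz \to \exists w (Ryw \wedge Rzw)).
A: fails — R02 and R01 but 2 and 1 have no common successor.
B: ✓.
C: fails — Rw0w3 and Rw0w3 but w3 and w3 have no common successor.
D: fails — Rwu and Rwu but u and u have no common successor.
E: ✓.
Valid on: B, E.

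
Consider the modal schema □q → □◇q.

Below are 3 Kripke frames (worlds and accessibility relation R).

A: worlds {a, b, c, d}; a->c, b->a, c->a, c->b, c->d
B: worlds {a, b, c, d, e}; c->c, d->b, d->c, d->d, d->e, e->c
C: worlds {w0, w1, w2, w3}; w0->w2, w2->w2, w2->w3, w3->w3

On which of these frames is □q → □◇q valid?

C

This is the axiom for a generalized confluence (Geach) condition; its first-order frame correspondent is ∀x ∀z (xRz → ∃w (xRw ∧ zRw)).
A: fails — aRc but no w with aRw and cRw.
B: fails — dRb but no w with dRw and bRw.
C: condition met.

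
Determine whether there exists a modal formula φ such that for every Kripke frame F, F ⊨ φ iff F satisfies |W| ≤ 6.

Modal frame validity is preserved under disjoint unions.
Any modal formula valid on each of 7 disjoint one-world frames is valid on their disjoint union (validity is preserved under disjoint unions). Each one-world frame has |W|=1≤6, but the union has |W|=7.
So the class is not modally definable.

No — not modally definable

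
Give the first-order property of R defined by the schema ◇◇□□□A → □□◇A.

∀x ∀y ∀z ((xR²y ∧ xR²z) → ∃w (yR³w ∧ zRw))

This is a Sahlqvist (Geach-type) schema ◇^2□^3A → □^2◇^1A.
First-order correspondent: ∀x ∀y ∀z ((xR²y ∧ xR²z) → ∃w (yR³w ∧ zRw)).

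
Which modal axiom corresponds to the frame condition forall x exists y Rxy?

□q → ◇q

A defining formula is □q → ◇q (the D axiom).
Suppose □q→◇q is valid. At any x set V(q)=W. Then □q at x, so ◇q at x, so x has a successor.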